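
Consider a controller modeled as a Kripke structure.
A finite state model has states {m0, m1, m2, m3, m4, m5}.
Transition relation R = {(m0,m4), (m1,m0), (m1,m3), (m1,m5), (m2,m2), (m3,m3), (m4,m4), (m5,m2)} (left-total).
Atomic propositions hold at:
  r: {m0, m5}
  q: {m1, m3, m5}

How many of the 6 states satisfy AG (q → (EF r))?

4

EF r: least fixpoint, start Z0 = {m0, m5}, add states with some successor in Z. Z1 = {m0, m1, m5}; fixed.
Sat(EF r) = {m0, m1, m5}
Sat(q → (EF r)) = {m0, m1, m2, m4, m5}
AG (q → (EF r)): greatest fixpoint, start Z0 = {m0, m1, m2, m4, m5}, keep only states in Sat with every successor in Z. Z1 = {m0, m2, m4, m5}; fixed.
Sat(AG (q → (EF r))) = {m0, m2, m4, m5}
|Sat(AG (q → (EF r)))| = |{m0, m2, m4, m5}| = 4.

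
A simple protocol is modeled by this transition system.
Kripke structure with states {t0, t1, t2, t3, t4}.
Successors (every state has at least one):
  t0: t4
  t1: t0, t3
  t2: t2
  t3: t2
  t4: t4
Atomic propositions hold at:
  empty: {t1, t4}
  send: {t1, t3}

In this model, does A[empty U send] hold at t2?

No

A[empty U send]: least fixpoint, start Z0 = Sat(send) = {t1, t3}, add states in Sat(empty) with every successor in Z. Already a fixed point.
Sat(A[empty U send]) = {t1, t3}
t2 ∉ Sat(A[empty U send]) = {t1, t3}, so the formula does not hold at t2.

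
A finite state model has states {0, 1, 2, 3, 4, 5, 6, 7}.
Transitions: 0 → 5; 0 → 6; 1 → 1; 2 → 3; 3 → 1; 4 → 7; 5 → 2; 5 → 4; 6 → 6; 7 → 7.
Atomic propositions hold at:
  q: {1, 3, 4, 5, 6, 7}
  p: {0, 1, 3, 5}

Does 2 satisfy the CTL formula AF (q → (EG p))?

EG p: greatest fixpoint, start Z0 = {0, 1, 3, 5}, keep only states in Sat with some successor in Z. Z1 = {0, 1, 3}; Z2 = {1, 3}; fixed.
Sat(EG p) = {1, 3}
Sat(q → (EG p)) = {0, 1, 2, 3}
AF (q → (EG p)): least fixpoint, start Z0 = {0, 1, 2, 3}, add states with every successor in Z. Already a fixed point.
Sat(AF (q → (EG p))) = {0, 1, 2, 3}
2 ∈ Sat(AF (q → (EG p))) = {0, 1, 2, 3}, so the formula holds at 2.

Yes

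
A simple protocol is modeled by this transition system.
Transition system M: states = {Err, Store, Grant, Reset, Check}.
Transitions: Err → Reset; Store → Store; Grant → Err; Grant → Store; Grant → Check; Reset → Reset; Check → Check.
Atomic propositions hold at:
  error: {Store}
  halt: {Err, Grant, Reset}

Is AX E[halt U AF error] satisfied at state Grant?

AF error: least fixpoint, start Z0 = {Store}, add states with every successor in Z. Already a fixed point.
Sat(AF error) = {Store}
E[halt U AF error]: least fixpoint, start Z0 = Sat(AF error) = {Store}, add states in Sat(halt) with some successor in Z. Z1 = {Store, Grant}; fixed.
Sat(E[halt U AF error]) = {Store, Grant}
Sat(AX E[halt U AF error]) = {s : every successor in {Store, Grant}} = {Store}
Grant ∉ Sat(AX E[halt U AF error]) = {Store}, so the formula does not hold at Grant.

No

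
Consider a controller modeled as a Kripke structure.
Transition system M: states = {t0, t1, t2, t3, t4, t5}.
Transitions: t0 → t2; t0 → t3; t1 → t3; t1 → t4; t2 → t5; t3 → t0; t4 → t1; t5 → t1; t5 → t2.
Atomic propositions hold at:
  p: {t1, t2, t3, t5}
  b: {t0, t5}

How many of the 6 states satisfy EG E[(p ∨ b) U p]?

5

Sat(p ∨ b) = {t0, t1, t2, t3, t5}
E[(p ∨ b) U p]: least fixpoint, start Z0 = Sat(p) = {t1, t2, t3, t5}, add states in Sat(p ∨ b) with some successor in Z. Z1 = {t0, t1, t2, t3, t5}; fixed.
Sat(E[(p ∨ b) U p]) = {t0, t1, t2, t3, t5}
EG E[(p ∨ b) U p]: greatest fixpoint, start Z0 = {t0, t1, t2, t3, t5}, keep only states in Sat with some successor in Z. Already a fixed point.
Sat(EG E[(p ∨ b) U p]) = {t0, t1, t2, t3, t5}
|Sat(EG E[(p ∨ b) U p])| = |{t0, t1, t2, t3, t5}| = 5.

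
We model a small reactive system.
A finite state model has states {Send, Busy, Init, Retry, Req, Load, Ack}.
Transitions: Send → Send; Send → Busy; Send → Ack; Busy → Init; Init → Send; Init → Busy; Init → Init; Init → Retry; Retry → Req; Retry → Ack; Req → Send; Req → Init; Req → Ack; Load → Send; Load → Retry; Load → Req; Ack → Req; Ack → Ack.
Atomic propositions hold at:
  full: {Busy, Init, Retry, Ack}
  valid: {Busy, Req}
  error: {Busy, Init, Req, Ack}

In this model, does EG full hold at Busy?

Yes

EG full: greatest fixpoint, start Z0 = {Busy, Init, Retry, Ack}, keep only states in Sat with some successor in Z. Already a fixed point.
Sat(EG full) = {Busy, Init, Retry, Ack}
Busy ∈ Sat(EG full) = {Busy, Init, Retry, Ack}, so the formula holds at Busy.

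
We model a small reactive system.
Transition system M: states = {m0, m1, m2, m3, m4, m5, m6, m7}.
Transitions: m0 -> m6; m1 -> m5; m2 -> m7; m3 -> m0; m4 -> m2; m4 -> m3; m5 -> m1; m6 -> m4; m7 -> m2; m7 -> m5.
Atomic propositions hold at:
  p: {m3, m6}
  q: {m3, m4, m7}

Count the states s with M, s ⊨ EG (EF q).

6

EF q: least fixpoint, start Z0 = {m3, m4, m7}, add states with some successor in Z. Z1 = {m2, m3, m4, m6, m7}; Z2 = {m0, m2, m3, m4, m6, m7}; fixed.
Sat(EF q) = {m0, m2, m3, m4, m6, m7}
EG (EF q): greatest fixpoint, start Z0 = {m0, m2, m3, m4, m6, m7}, keep only states in Sat with some successor in Z. Already a fixed point.
Sat(EG (EF q)) = {m0, m2, m3, m4, m6, m7}
|Sat(EG (EF q))| = |{m0, m2, m3, m4, m6, m7}| = 6.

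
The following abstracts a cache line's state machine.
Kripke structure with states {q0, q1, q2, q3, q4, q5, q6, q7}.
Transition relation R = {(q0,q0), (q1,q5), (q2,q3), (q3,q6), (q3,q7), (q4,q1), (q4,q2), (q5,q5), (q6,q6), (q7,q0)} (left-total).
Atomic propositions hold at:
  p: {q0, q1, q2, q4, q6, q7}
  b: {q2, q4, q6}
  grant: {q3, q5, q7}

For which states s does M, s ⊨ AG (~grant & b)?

Sat(~grant) = {q0, q1, q2, q4, q6}
Sat(~grant & b) = {q2, q4, q6}
AG (~grant & b): greatest fixpoint, start Z0 = {q2, q4, q6}, keep only states in Sat with every successor in Z. Z1 = {q6}; fixed.
Sat(AG (~grant & b)) = {q6}

{q6}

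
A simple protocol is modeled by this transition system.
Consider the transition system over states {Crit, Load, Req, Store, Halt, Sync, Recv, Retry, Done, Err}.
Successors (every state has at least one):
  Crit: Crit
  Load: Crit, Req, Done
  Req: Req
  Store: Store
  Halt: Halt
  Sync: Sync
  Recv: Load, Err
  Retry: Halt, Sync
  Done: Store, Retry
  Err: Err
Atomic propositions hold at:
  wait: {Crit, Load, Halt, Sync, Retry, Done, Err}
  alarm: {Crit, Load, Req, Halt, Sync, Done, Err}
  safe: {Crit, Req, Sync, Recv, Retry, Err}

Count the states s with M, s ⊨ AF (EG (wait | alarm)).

Sat(wait | alarm) = {Crit, Load, Req, Halt, Sync, Retry, Done, Err}
EG (wait | alarm): greatest fixpoint, start Z0 = {Crit, Load, Req, Halt, Sync, Retry, Done, Err}, keep only states in Sat with some successor in Z. Already a fixed point.
Sat(EG (wait | alarm)) = {Crit, Load, Req, Halt, Sync, Retry, Done, Err}
AF (EG (wait | alarm)): least fixpoint, start Z0 = {Crit, Load, Req, Halt, Sync, Retry, Done, Err}, add states with every successor in Z. Z1 = {Crit, Load, Req, Halt, Sync, Recv, Retry, Done, Err}; fixed.
Sat(AF (EG (wait | alarm))) = {Crit, Load, Req, Halt, Sync, Recv, Retry, Done, Err}
|Sat(AF (EG (wait | alarm)))| = |{Crit, Load, Req, Halt, Sync, Recv, Retry, Done, Err}| = 9.

9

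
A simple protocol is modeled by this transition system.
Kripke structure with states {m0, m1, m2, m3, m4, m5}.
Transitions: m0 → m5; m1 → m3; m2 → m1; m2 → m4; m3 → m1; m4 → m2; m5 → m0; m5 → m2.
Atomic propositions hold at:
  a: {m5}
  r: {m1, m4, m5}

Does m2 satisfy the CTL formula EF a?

No

EF a: least fixpoint, start Z0 = {m5}, add states with some successor in Z. Z1 = {m0, m5}; fixed.
Sat(EF a) = {m0, m5}
m2 ∉ Sat(EF a) = {m0, m5}, so the formula does not hold at m2.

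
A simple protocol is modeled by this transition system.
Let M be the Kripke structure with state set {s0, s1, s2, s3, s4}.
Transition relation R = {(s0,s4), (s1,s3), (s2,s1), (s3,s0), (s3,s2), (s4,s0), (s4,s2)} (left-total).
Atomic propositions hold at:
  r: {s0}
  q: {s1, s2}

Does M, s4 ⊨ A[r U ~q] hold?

Sat(~q) = {s0, s3, s4}
A[r U ~q]: least fixpoint, start Z0 = Sat(~q) = {s0, s3, s4}, add states in Sat(r) with every successor in Z. Already a fixed point.
Sat(A[r U ~q]) = {s0, s3, s4}
s4 ∈ Sat(A[r U ~q]) = {s0, s3, s4}, so the formula holds at s4.

Yes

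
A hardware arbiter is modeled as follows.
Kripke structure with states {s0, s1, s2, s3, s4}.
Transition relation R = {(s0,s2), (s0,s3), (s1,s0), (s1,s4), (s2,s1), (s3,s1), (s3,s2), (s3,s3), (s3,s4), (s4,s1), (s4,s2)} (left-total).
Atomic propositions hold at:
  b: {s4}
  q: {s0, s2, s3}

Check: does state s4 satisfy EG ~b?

No

Sat(~b) = {s0, s1, s2, s3}
EG ~b: greatest fixpoint, start Z0 = {s0, s1, s2, s3}, keep only states in Sat with some successor in Z. Already a fixed point.
Sat(EG ~b) = {s0, s1, s2, s3}
s4 ∉ Sat(EG ~b) = {s0, s1, s2, s3}, so the formula does not hold at s4.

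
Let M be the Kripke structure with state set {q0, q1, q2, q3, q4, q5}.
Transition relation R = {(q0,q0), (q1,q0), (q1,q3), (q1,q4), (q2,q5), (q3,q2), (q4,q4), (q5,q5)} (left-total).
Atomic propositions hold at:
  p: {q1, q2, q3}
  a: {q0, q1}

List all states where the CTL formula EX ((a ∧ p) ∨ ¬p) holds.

{q0, q1, q2, q4, q5}

Sat(a ∧ p) = {q1}
Sat(¬p) = {q0, q4, q5}
Sat((a ∧ p) ∨ ¬p) = {q0, q1, q4, q5}
Sat(EX ((a ∧ p) ∨ ¬p)) = {s : some successor in {q0, q1, q4, q5}} = {q0, q1, q2, q4, q5}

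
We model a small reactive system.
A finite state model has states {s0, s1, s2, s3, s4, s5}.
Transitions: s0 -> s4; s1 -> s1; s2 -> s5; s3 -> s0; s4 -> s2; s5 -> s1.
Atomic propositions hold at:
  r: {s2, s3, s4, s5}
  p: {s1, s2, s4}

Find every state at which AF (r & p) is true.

Sat(r & p) = {s2, s4}
AF (r & p): least fixpoint, start Z0 = {s2, s4}, add states with every successor in Z. Z1 = {s0, s2, s4}; Z2 = {s0, s2, s3, s4}; fixed.
Sat(AF (r & p)) = {s0, s2, s3, s4}

{s0, s2, s3, s4}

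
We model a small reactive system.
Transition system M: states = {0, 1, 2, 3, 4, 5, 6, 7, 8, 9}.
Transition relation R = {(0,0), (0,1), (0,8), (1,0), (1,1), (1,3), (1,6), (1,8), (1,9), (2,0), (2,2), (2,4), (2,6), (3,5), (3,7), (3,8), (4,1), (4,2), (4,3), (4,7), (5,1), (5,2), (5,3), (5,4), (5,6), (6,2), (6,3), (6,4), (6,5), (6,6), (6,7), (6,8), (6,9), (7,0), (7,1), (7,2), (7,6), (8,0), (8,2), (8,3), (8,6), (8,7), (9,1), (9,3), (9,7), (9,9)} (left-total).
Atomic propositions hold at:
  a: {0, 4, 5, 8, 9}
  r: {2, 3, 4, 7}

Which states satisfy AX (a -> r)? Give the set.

{4, 5}

Sat(a -> r) = {1, 2, 3, 4, 6, 7}
Sat(AX (a -> r)) = {s : every successor in {1, 2, 3, 4, 6, 7}} = {4, 5}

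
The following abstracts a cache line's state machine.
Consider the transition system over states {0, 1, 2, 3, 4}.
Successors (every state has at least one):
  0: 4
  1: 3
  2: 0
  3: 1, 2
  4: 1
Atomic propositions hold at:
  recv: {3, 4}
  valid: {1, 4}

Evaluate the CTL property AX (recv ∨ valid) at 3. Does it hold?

Sat(recv ∨ valid) = {1, 3, 4}
Sat(AX (recv ∨ valid)) = {s : every successor in {1, 3, 4}} = {0, 1, 4}
3 ∉ Sat(AX (recv ∨ valid)) = {0, 1, 4}, so the formula does not hold at 3.

No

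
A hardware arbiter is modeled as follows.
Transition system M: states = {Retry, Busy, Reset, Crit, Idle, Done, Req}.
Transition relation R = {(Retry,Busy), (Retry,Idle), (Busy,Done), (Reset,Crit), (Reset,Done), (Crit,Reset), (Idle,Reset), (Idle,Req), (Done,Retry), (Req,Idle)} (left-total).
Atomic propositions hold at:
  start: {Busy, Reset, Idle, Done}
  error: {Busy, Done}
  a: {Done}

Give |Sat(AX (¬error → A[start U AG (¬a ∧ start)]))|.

1

Sat(¬error) = {Retry, Reset, Crit, Idle, Req}
Sat(¬a) = {Retry, Busy, Reset, Crit, Idle, Req}
Sat(¬a ∧ start) = {Busy, Reset, Idle}
AG (¬a ∧ start): greatest fixpoint, start Z0 = {Busy, Reset, Idle}, keep only states in Sat with every successor in Z. Z1 = ∅; fixed.
Sat(AG (¬a ∧ start)) = ∅
A[start U AG (¬a ∧ start)]: least fixpoint, start Z0 = Sat(AG (¬a ∧ start)) = ∅, add states in Sat(start) with every successor in Z. Already a fixed point.
Sat(A[start U AG (¬a ∧ start)]) = ∅
Sat(¬error → A[start U AG (¬a ∧ start)]) = {Busy, Done}
Sat(AX (¬error → A[start U AG (¬a ∧ start)])) = {s : every successor in {Busy, Done}} = {Busy}
|Sat(AX (¬error → A[start U AG (¬a ∧ start)]))| = |{Busy}| = 1.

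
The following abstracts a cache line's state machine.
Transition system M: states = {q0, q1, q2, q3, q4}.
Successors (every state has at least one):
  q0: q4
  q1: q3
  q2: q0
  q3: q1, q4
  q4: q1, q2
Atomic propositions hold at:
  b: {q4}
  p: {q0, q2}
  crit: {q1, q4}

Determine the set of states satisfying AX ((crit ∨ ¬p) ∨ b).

Sat(¬p) = {q1, q3, q4}
Sat(crit ∨ ¬p) = {q1, q3, q4}
Sat((crit ∨ ¬p) ∨ b) = {q1, q3, q4}
Sat(AX ((crit ∨ ¬p) ∨ b)) = {s : every successor in {q1, q3, q4}} = {q0, q1, q3}

{q0, q1, q3}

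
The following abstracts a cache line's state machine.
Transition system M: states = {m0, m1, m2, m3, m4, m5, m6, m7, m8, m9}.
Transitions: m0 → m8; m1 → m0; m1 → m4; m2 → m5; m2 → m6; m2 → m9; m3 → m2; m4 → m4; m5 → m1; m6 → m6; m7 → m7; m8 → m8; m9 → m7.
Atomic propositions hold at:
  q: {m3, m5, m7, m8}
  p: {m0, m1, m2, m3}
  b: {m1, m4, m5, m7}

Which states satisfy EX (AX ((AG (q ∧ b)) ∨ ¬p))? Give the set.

{m0, m1, m2, m3, m4, m6, m7, m8, m9}

Sat(q ∧ b) = {m5, m7}
AG (q ∧ b): greatest fixpoint, start Z0 = {m5, m7}, keep only states in Sat with every successor in Z. Z1 = {m7}; fixed.
Sat(AG (q ∧ b)) = {m7}
Sat(¬p) = {m4, m5, m6, m7, m8, m9}
Sat((AG (q ∧ b)) ∨ ¬p) = {m4, m5, m6, m7, m8, m9}
Sat(AX ((AG (q ∧ b)) ∨ ¬p)) = {s : every successor in {m4, m5, m6, m7, m8, m9}} = {m0, m2, m4, m6, m7, m8, m9}
Sat(EX (AX ((AG (q ∧ b)) ∨ ¬p))) = {s : some successor in {m0, m2, m4, m6, m7, m8, m9}} = {m0, m1, m2, m3, m4, m6, m7, m8, m9}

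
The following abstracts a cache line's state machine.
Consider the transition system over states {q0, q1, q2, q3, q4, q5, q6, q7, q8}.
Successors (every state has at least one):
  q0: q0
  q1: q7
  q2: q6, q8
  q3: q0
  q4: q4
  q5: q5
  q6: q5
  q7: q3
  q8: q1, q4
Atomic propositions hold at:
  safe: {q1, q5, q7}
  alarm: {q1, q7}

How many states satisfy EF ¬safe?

Sat(¬safe) = {q0, q2, q3, q4, q6, q8}
EF ¬safe: least fixpoint, start Z0 = {q0, q2, q3, q4, q6, q8}, add states with some successor in Z. Z1 = {q0, q2, q3, q4, q6, q7, q8}; Z2 = {q0, q1, q2, q3, q4, q6, q7, q8}; fixed.
Sat(EF ¬safe) = {q0, q1, q2, q3, q4, q6, q7, q8}
|Sat(EF ¬safe)| = |{q0, q1, q2, q3, q4, q6, q7, q8}| = 8.

8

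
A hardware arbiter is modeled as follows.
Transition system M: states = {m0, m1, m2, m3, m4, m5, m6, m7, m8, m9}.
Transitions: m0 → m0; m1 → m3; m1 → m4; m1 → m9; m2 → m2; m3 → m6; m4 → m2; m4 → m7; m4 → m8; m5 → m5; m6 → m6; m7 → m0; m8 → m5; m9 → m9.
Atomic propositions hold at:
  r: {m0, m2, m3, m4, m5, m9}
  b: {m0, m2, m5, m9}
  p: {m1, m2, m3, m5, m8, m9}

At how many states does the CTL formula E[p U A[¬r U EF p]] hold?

Sat(¬r) = {m1, m6, m7, m8}
EF p: least fixpoint, start Z0 = {m1, m2, m3, m5, m8, m9}, add states with some successor in Z. Z1 = {m1, m2, m3, m4, m5, m8, m9}; fixed.
Sat(EF p) = {m1, m2, m3, m4, m5, m8, m9}
A[¬r U EF p]: least fixpoint, start Z0 = Sat(EF p) = {m1, m2, m3, m4, m5, m8, m9}, add states in Sat(¬r) with every successor in Z. Already a fixed point.
Sat(A[¬r U EF p]) = {m1, m2, m3, m4, m5, m8, m9}
E[p U A[¬r U EF p]]: least fixpoint, start Z0 = Sat(A[¬r U EF p]) = {m1, m2, m3, m4, m5, m8, m9}, add states in Sat(p) with some successor in Z. Already a fixed point.
Sat(E[p U A[¬r U EF p]]) = {m1, m2, m3, m4, m5, m8, m9}
|Sat(E[p U A[¬r U EF p]])| = |{m1, m2, m3, m4, m5, m8, m9}| = 7.

7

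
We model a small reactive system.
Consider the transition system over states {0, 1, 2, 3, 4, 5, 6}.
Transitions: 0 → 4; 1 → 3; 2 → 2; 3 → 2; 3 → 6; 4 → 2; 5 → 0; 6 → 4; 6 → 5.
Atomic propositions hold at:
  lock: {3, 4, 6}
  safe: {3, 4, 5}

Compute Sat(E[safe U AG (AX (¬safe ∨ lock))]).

{0, 2, 3, 4, 5}

Sat(¬safe) = {0, 1, 2, 6}
Sat(¬safe ∨ lock) = {0, 1, 2, 3, 4, 6}
Sat(AX (¬safe ∨ lock)) = {s : every successor in {0, 1, 2, 3, 4, 6}} = {0, 1, 2, 3, 4, 5}
AG (AX (¬safe ∨ lock)): greatest fixpoint, start Z0 = {0, 1, 2, 3, 4, 5}, keep only states in Sat with every successor in Z. Z1 = {0, 1, 2, 4, 5}; Z2 = {0, 2, 4, 5}; fixed.
Sat(AG (AX (¬safe ∨ lock))) = {0, 2, 4, 5}
E[safe U AG (AX (¬safe ∨ lock))]: least fixpoint, start Z0 = Sat(AG (AX (¬safe ∨ lock))) = {0, 2, 4, 5}, add states in Sat(safe) with some successor in Z. Z1 = {0, 2, 3, 4, 5}; fixed.
Sat(E[safe U AG (AX (¬safe ∨ lock))]) = {0, 2, 3, 4, 5}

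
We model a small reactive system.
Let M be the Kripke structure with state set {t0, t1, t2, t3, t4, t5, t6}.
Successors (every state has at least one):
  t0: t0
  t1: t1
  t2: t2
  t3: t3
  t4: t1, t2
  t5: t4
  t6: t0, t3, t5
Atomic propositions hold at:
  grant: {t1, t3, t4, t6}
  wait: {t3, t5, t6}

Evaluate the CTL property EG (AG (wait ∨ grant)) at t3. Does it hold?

Yes

Sat(wait ∨ grant) = {t1, t3, t4, t5, t6}
AG (wait ∨ grant): greatest fixpoint, start Z0 = {t1, t3, t4, t5, t6}, keep only states in Sat with every successor in Z. Z1 = {t1, t3, t5}; Z2 = {t1, t3}; fixed.
Sat(AG (wait ∨ grant)) = {t1, t3}
EG (AG (wait ∨ grant)): greatest fixpoint, start Z0 = {t1, t3}, keep only states in Sat with some successor in Z. Already a fixed point.
Sat(EG (AG (wait ∨ grant))) = {t1, t3}
t3 ∈ Sat(EG (AG (wait ∨ grant))) = {t1, t3}, so the formula holds at t3.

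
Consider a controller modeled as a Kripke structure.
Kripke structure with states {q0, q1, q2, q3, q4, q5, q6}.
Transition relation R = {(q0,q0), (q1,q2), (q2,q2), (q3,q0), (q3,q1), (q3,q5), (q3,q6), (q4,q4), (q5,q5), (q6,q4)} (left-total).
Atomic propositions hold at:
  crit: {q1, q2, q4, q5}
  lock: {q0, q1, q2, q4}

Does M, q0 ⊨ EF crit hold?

EF crit: least fixpoint, start Z0 = {q1, q2, q4, q5}, add states with some successor in Z. Z1 = {q1, q2, q3, q4, q5, q6}; fixed.
Sat(EF crit) = {q1, q2, q3, q4, q5, q6}
q0 ∉ Sat(EF crit) = {q1, q2, q3, q4, q5, q6}, so the formula does not hold at q0.

No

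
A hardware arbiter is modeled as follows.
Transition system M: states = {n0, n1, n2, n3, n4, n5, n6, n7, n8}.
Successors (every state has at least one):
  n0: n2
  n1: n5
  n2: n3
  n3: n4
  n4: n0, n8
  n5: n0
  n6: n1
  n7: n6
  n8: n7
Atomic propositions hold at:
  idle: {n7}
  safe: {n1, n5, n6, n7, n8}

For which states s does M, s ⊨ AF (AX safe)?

{n1, n6, n7, n8}

Sat(AX safe) = {s : every successor in {n1, n5, n6, n7, n8}} = {n1, n6, n7, n8}
AF (AX safe): least fixpoint, start Z0 = {n1, n6, n7, n8}, add states with every successor in Z. Already a fixed point.
Sat(AF (AX safe)) = {n1, n6, n7, n8}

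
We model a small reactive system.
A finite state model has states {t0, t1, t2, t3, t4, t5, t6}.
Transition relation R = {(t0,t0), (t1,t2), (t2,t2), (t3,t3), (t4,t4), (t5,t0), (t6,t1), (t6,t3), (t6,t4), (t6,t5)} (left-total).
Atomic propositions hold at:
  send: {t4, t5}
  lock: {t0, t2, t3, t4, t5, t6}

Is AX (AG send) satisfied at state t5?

AG send: greatest fixpoint, start Z0 = {t4, t5}, keep only states in Sat with every successor in Z. Z1 = {t4}; fixed.
Sat(AG send) = {t4}
Sat(AX (AG send)) = {s : every successor in {t4}} = {t4}
t5 ∉ Sat(AX (AG send)) = {t4}, so the formula does not hold at t5.

No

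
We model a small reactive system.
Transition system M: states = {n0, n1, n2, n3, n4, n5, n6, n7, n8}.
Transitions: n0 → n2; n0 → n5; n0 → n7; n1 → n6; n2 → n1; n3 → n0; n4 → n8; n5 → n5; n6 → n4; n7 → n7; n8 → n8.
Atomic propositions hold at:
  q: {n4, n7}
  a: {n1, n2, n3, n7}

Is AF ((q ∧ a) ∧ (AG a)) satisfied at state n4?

Sat(q ∧ a) = {n7}
AG a: greatest fixpoint, start Z0 = {n1, n2, n3, n7}, keep only states in Sat with every successor in Z. Z1 = {n2, n7}; Z2 = {n7}; fixed.
Sat(AG a) = {n7}
Sat((q ∧ a) ∧ (AG a)) = {n7}
AF ((q ∧ a) ∧ (AG a)): least fixpoint, start Z0 = {n7}, add states with every successor in Z. Already a fixed point.
Sat(AF ((q ∧ a) ∧ (AG a))) = {n7}
n4 ∉ Sat(AF ((q ∧ a) ∧ (AG a))) = {n7}, so the formula does not hold at n4.

No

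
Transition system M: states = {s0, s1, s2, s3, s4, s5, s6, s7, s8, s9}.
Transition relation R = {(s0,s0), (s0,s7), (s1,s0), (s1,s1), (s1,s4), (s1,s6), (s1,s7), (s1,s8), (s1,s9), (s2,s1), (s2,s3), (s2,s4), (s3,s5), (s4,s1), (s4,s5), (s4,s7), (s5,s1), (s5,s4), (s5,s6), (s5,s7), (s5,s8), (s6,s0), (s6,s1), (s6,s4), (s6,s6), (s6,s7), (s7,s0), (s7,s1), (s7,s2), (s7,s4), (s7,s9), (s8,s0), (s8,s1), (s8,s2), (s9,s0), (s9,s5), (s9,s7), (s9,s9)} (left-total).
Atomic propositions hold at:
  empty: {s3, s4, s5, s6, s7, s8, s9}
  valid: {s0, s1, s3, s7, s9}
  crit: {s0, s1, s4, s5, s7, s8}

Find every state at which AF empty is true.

AF empty: least fixpoint, start Z0 = {s3, s4, s5, s6, s7, s8, s9}, add states with every successor in Z. Already a fixed point.
Sat(AF empty) = {s3, s4, s5, s6, s7, s8, s9}

{s3, s4, s5, s6, s7, s8, s9}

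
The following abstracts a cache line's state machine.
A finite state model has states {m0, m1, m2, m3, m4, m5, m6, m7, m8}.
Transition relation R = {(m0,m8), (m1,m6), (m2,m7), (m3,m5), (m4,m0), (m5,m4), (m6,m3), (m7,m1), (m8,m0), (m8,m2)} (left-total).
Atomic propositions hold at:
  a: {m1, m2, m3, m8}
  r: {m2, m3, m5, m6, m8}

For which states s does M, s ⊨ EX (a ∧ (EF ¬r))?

{m0, m6, m7, m8}

Sat(¬r) = {m0, m1, m4, m7}
EF ¬r: least fixpoint, start Z0 = {m0, m1, m4, m7}, add states with some successor in Z. Z1 = {m0, m1, m2, m4, m5, m7, m8}; Z2 = {m0, m1, m2, m3, m4, m5, m7, m8}; Z3 = {m0, m1, m2, m3, m4, m5, m6, m7, m8}; fixed.
Sat(EF ¬r) = {m0, m1, m2, m3, m4, m5, m6, m7, m8}
Sat(a ∧ (EF ¬r)) = {m1, m2, m3, m8}
Sat(EX (a ∧ (EF ¬r))) = {s : some successor in {m1, m2, m3, m8}} = {m0, m6, m7, m8}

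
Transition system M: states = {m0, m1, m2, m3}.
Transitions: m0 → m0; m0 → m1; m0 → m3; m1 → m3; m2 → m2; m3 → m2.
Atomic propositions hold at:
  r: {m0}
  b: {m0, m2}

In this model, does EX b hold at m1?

No

Sat(EX b) = {s : some successor in {m0, m2}} = {m0, m2, m3}
m1 ∉ Sat(EX b) = {m0, m2, m3}, so the formula does not hold at m1.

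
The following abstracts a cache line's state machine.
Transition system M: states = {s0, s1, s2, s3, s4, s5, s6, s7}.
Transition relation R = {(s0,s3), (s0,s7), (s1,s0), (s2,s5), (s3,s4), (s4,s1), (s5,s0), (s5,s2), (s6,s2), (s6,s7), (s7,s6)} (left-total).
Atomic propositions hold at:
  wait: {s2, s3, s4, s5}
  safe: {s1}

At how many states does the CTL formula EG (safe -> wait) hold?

5

Sat(safe -> wait) = {s0, s2, s3, s4, s5, s6, s7}
EG (safe -> wait): greatest fixpoint, start Z0 = {s0, s2, s3, s4, s5, s6, s7}, keep only states in Sat with some successor in Z. Z1 = {s0, s2, s3, s5, s6, s7}; Z2 = {s0, s2, s5, s6, s7}; fixed.
Sat(EG (safe -> wait)) = {s0, s2, s5, s6, s7}
|Sat(EG (safe -> wait))| = |{s0, s2, s5, s6, s7}| = 5.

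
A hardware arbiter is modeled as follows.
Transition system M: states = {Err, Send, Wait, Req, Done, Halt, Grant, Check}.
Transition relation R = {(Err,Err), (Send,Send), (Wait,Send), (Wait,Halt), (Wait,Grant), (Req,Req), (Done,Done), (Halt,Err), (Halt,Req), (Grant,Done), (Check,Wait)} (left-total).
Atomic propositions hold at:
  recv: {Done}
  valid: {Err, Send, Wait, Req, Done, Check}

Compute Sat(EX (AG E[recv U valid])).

{Err, Send, Wait, Req, Done, Halt, Grant}

E[recv U valid]: least fixpoint, start Z0 = Sat(valid) = {Err, Send, Wait, Req, Done, Check}, add states in Sat(recv) with some successor in Z. Already a fixed point.
Sat(E[recv U valid]) = {Err, Send, Wait, Req, Done, Check}
AG E[recv U valid]: greatest fixpoint, start Z0 = {Err, Send, Wait, Req, Done, Check}, keep only states in Sat with every successor in Z. Z1 = {Err, Send, Req, Done, Check}; Z2 = {Err, Send, Req, Done}; fixed.
Sat(AG E[recv U valid]) = {Err, Send, Req, Done}
Sat(EX (AG E[recv U valid])) = {s : some successor in {Err, Send, Req, Done}} = {Err, Send, Wait, Req, Done, Halt, Grant}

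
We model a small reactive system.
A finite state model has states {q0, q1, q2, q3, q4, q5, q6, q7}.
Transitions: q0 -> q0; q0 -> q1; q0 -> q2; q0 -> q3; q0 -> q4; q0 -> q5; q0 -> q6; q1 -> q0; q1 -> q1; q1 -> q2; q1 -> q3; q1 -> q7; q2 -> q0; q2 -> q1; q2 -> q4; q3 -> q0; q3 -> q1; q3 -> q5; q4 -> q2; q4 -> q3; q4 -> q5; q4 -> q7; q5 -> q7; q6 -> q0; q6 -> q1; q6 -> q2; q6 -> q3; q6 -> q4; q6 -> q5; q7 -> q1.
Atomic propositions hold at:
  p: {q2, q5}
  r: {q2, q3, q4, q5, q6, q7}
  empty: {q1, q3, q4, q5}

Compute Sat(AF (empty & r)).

{q3, q4, q5}

Sat(empty & r) = {q3, q4, q5}
AF (empty & r): least fixpoint, start Z0 = {q3, q4, q5}, add states with every successor in Z. Already a fixed point.
Sat(AF (empty & r)) = {q3, q4, q5}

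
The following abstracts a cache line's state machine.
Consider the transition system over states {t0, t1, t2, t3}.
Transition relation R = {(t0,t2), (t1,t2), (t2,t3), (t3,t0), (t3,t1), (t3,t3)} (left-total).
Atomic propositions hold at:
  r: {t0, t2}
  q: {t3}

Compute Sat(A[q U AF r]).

AF r: least fixpoint, start Z0 = {t0, t2}, add states with every successor in Z. Z1 = {t0, t1, t2}; fixed.
Sat(AF r) = {t0, t1, t2}
A[q U AF r]: least fixpoint, start Z0 = Sat(AF r) = {t0, t1, t2}, add states in Sat(q) with every successor in Z. Already a fixed point.
Sat(A[q U AF r]) = {t0, t1, t2}

{t0, t1, t2}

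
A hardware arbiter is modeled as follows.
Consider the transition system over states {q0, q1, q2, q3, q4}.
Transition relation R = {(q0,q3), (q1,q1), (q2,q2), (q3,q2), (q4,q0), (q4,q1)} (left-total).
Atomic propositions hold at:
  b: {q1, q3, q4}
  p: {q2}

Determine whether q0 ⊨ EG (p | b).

No

Sat(p | b) = {q1, q2, q3, q4}
EG (p | b): greatest fixpoint, start Z0 = {q1, q2, q3, q4}, keep only states in Sat with some successor in Z. Already a fixed point.
Sat(EG (p | b)) = {q1, q2, q3, q4}
q0 ∉ Sat(EG (p | b)) = {q1, q2, q3, q4}, so the formula does not hold at q0.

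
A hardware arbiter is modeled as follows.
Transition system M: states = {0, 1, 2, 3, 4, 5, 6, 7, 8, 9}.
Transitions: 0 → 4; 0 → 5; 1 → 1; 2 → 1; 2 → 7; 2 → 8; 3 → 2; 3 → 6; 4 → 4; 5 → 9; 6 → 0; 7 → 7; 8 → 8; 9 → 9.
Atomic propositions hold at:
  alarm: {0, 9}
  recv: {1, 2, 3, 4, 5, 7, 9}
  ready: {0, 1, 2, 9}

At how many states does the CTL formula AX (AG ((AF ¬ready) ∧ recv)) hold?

2

Sat(¬ready) = {3, 4, 5, 6, 7, 8}
AF ¬ready: least fixpoint, start Z0 = {3, 4, 5, 6, 7, 8}, add states with every successor in Z. Z1 = {0, 3, 4, 5, 6, 7, 8}; fixed.
Sat(AF ¬ready) = {0, 3, 4, 5, 6, 7, 8}
Sat((AF ¬ready) ∧ recv) = {3, 4, 5, 7}
AG ((AF ¬ready) ∧ recv): greatest fixpoint, start Z0 = {3, 4, 5, 7}, keep only states in Sat with every successor in Z. Z1 = {4, 7}; fixed.
Sat(AG ((AF ¬ready) ∧ recv)) = {4, 7}
Sat(AX (AG ((AF ¬ready) ∧ recv))) = {s : every successor in {4, 7}} = {4, 7}
|Sat(AX (AG ((AF ¬ready) ∧ recv)))| = |{4, 7}| = 2.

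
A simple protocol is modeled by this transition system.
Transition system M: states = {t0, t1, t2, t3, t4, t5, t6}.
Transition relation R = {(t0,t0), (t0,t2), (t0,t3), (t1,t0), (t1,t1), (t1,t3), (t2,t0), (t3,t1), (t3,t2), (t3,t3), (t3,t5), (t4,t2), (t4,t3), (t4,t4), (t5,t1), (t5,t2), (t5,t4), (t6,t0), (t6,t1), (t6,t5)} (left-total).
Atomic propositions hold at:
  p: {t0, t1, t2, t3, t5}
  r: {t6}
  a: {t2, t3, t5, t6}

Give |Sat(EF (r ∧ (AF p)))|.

AF p: least fixpoint, start Z0 = {t0, t1, t2, t3, t5}, add states with every successor in Z. Z1 = {t0, t1, t2, t3, t5, t6}; fixed.
Sat(AF p) = {t0, t1, t2, t3, t5, t6}
Sat(r ∧ (AF p)) = {t6}
EF (r ∧ (AF p)): least fixpoint, start Z0 = {t6}, add states with some successor in Z. Already a fixed point.
Sat(EF (r ∧ (AF p))) = {t6}
|Sat(EF (r ∧ (AF p)))| = |{t6}| = 1.

1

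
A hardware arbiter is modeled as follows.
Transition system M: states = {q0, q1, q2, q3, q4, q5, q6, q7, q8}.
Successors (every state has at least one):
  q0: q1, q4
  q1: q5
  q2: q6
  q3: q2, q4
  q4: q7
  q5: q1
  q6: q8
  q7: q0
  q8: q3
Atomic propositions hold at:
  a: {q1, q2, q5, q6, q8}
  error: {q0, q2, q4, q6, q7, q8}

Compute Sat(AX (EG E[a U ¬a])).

{q2, q3, q4, q6, q7, q8}

Sat(¬a) = {q0, q3, q4, q7}
E[a U ¬a]: least fixpoint, start Z0 = Sat(¬a) = {q0, q3, q4, q7}, add states in Sat(a) with some successor in Z. Z1 = {q0, q3, q4, q7, q8}; Z2 = {q0, q3, q4, q6, q7, q8}; Z3 = {q0, q2, q3, q4, q6, q7, q8}; fixed.
Sat(E[a U ¬a]) = {q0, q2, q3, q4, q6, q7, q8}
EG E[a U ¬a]: greatest fixpoint, start Z0 = {q0, q2, q3, q4, q6, q7, q8}, keep only states in Sat with some successor in Z. Already a fixed point.
Sat(EG E[a U ¬a]) = {q0, q2, q3, q4, q6, q7, q8}
Sat(AX (EG E[a U ¬a])) = {s : every successor in {q0, q2, q3, q4, q6, q7, q8}} = {q2, q3, q4, q6, q7, q8}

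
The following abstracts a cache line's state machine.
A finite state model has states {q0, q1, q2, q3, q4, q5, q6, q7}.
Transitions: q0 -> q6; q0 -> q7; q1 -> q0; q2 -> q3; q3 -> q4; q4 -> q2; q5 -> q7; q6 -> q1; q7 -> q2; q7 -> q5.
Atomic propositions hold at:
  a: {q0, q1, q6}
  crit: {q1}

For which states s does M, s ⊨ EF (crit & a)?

Sat(crit & a) = {q1}
EF (crit & a): least fixpoint, start Z0 = {q1}, add states with some successor in Z. Z1 = {q1, q6}; Z2 = {q0, q1, q6}; fixed.
Sat(EF (crit & a)) = {q0, q1, q6}

{q0, q1, q6}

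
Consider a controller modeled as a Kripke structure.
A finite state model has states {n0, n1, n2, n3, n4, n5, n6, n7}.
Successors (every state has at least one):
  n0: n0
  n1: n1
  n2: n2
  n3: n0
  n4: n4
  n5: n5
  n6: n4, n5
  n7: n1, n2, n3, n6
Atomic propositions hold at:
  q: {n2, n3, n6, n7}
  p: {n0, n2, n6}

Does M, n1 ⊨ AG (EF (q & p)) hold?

Sat(q & p) = {n2, n6}
EF (q & p): least fixpoint, start Z0 = {n2, n6}, add states with some successor in Z. Z1 = {n2, n6, n7}; fixed.
Sat(EF (q & p)) = {n2, n6, n7}
AG (EF (q & p)): greatest fixpoint, start Z0 = {n2, n6, n7}, keep only states in Sat with every successor in Z. Z1 = {n2}; fixed.
Sat(AG (EF (q & p))) = {n2}
n1 ∉ Sat(AG (EF (q & p))) = {n2}, so the formula does not hold at n1.

No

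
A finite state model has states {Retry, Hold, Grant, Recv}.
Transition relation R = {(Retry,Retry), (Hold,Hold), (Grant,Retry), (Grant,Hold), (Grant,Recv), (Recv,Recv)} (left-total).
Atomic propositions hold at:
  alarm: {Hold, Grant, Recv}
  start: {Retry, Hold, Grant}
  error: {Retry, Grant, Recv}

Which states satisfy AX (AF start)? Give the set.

{Retry, Hold}

AF start: least fixpoint, start Z0 = {Retry, Hold, Grant}, add states with every successor in Z. Already a fixed point.
Sat(AF start) = {Retry, Hold, Grant}
Sat(AX (AF start)) = {s : every successor in {Retry, Hold, Grant}} = {Retry, Hold}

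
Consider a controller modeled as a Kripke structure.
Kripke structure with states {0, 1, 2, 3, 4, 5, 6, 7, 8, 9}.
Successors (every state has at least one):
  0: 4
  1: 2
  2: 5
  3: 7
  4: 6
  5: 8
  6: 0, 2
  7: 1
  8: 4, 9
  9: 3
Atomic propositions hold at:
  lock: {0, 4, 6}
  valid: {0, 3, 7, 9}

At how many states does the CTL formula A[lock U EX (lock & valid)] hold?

Sat(lock & valid) = {0}
Sat(EX (lock & valid)) = {s : some successor in {0}} = {6}
A[lock U EX (lock & valid)]: least fixpoint, start Z0 = Sat(EX (lock & valid)) = {6}, add states in Sat(lock) with every successor in Z. Z1 = {4, 6}; Z2 = {0, 4, 6}; fixed.
Sat(A[lock U EX (lock & valid)]) = {0, 4, 6}
|Sat(A[lock U EX (lock & valid)])| = |{0, 4, 6}| = 3.

3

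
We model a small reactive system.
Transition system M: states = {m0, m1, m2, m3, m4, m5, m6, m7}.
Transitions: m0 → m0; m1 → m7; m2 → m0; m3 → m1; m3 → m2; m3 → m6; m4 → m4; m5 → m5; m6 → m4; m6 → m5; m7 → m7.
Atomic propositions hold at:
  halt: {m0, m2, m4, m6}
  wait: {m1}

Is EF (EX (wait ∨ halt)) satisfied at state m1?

Sat(wait ∨ halt) = {m0, m1, m2, m4, m6}
Sat(EX (wait ∨ halt)) = {s : some successor in {m0, m1, m2, m4, m6}} = {m0, m2, m3, m4, m6}
EF (EX (wait ∨ halt)): least fixpoint, start Z0 = {m0, m2, m3, m4, m6}, add states with some successor in Z. Already a fixed point.
Sat(EF (EX (wait ∨ halt))) = {m0, m2, m3, m4, m6}
m1 ∉ Sat(EF (EX (wait ∨ halt))) = {m0, m2, m3, m4, m6}, so the formula does not hold at m1.

No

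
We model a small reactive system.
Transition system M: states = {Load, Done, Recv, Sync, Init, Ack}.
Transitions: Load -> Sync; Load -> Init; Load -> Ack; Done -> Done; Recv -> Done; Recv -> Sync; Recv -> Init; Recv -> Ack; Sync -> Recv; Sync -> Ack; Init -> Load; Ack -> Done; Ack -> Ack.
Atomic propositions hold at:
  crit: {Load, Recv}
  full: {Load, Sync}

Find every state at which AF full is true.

AF full: least fixpoint, start Z0 = {Load, Sync}, add states with every successor in Z. Z1 = {Load, Sync, Init}; fixed.
Sat(AF full) = {Load, Sync, Init}

{Load, Sync, Init}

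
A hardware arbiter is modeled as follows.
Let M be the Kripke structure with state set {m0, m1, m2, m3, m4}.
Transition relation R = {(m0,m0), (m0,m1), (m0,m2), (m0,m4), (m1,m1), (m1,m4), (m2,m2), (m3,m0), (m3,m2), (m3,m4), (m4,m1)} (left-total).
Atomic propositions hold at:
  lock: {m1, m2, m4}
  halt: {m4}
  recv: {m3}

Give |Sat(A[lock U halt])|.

1

A[lock U halt]: least fixpoint, start Z0 = Sat(halt) = {m4}, add states in Sat(lock) with every successor in Z. Already a fixed point.
Sat(A[lock U halt]) = {m4}
|Sat(A[lock U halt])| = |{m4}| = 1.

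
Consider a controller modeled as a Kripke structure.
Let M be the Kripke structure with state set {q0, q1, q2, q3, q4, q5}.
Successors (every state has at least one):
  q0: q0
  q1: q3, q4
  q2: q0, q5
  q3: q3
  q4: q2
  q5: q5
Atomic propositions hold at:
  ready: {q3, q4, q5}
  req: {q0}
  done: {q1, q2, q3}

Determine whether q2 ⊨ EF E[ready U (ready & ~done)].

Yes

Sat(~done) = {q0, q4, q5}
Sat(ready & ~done) = {q4, q5}
E[ready U (ready & ~done)]: least fixpoint, start Z0 = Sat((ready & ~done)) = {q4, q5}, add states in Sat(ready) with some successor in Z. Already a fixed point.
Sat(E[ready U (ready & ~done)]) = {q4, q5}
EF E[ready U (ready & ~done)]: least fixpoint, start Z0 = {q4, q5}, add states with some successor in Z. Z1 = {q1, q2, q4, q5}; fixed.
Sat(EF E[ready U (ready & ~done)]) = {q1, q2, q4, q5}
q2 ∈ Sat(EF E[ready U (ready & ~done)]) = {q1, q2, q4, q5}, so the formula holds at q2.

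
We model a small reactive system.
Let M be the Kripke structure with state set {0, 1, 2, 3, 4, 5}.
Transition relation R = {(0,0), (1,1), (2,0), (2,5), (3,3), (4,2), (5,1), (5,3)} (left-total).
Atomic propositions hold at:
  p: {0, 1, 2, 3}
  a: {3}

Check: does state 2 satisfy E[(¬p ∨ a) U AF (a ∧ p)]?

No

Sat(¬p) = {4, 5}
Sat(¬p ∨ a) = {3, 4, 5}
Sat(a ∧ p) = {3}
AF (a ∧ p): least fixpoint, start Z0 = {3}, add states with every successor in Z. Already a fixed point.
Sat(AF (a ∧ p)) = {3}
E[(¬p ∨ a) U AF (a ∧ p)]: least fixpoint, start Z0 = Sat(AF (a ∧ p)) = {3}, add states in Sat(¬p ∨ a) with some successor in Z. Z1 = {3, 5}; fixed.
Sat(E[(¬p ∨ a) U AF (a ∧ p)]) = {3, 5}
2 ∉ Sat(E[(¬p ∨ a) U AF (a ∧ p)]) = {3, 5}, so the formula does not hold at 2.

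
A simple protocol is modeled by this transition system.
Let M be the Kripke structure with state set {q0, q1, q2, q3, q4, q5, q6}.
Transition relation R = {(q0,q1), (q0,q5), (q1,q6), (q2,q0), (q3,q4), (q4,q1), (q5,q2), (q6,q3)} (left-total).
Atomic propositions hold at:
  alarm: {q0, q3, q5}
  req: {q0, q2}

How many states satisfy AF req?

3

AF req: least fixpoint, start Z0 = {q0, q2}, add states with every successor in Z. Z1 = {q0, q2, q5}; fixed.
Sat(AF req) = {q0, q2, q5}
|Sat(AF req)| = |{q0, q2, q5}| = 3.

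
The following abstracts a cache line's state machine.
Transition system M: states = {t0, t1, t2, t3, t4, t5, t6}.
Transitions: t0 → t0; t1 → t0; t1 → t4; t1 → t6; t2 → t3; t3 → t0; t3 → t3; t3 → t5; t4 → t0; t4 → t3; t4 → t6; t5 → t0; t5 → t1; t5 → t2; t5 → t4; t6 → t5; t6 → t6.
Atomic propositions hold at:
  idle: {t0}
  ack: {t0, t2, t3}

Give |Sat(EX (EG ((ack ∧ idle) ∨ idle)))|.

5

Sat(ack ∧ idle) = {t0}
Sat((ack ∧ idle) ∨ idle) = {t0}
EG ((ack ∧ idle) ∨ idle): greatest fixpoint, start Z0 = {t0}, keep only states in Sat with some successor in Z. Already a fixed point.
Sat(EG ((ack ∧ idle) ∨ idle)) = {t0}
Sat(EX (EG ((ack ∧ idle) ∨ idle))) = {s : some successor in {t0}} = {t0, t1, t3, t4, t5}
|Sat(EX (EG ((ack ∧ idle) ∨ idle)))| = |{t0, t1, t3, t4, t5}| = 5.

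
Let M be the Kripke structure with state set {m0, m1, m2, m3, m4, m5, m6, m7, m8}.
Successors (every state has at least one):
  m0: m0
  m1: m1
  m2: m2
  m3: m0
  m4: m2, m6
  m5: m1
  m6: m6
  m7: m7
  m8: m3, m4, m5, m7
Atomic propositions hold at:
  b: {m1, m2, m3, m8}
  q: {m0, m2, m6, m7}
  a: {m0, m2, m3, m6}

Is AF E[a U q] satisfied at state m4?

Yes

E[a U q]: least fixpoint, start Z0 = Sat(q) = {m0, m2, m6, m7}, add states in Sat(a) with some successor in Z. Z1 = {m0, m2, m3, m6, m7}; fixed.
Sat(E[a U q]) = {m0, m2, m3, m6, m7}
AF E[a U q]: least fixpoint, start Z0 = {m0, m2, m3, m6, m7}, add states with every successor in Z. Z1 = {m0, m2, m3, m4, m6, m7}; fixed.
Sat(AF E[a U q]) = {m0, m2, m3, m4, m6, m7}
m4 ∈ Sat(AF E[a U q]) = {m0, m2, m3, m4, m6, m7}, so the formula holds at m4.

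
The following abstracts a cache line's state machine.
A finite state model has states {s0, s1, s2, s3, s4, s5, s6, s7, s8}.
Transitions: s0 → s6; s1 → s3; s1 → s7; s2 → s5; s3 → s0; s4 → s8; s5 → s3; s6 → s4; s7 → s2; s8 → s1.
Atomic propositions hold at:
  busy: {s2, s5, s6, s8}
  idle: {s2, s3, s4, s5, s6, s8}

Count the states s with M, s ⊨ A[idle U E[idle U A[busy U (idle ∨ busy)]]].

6

Sat(idle ∨ busy) = {s2, s3, s4, s5, s6, s8}
A[busy U (idle ∨ busy)]: least fixpoint, start Z0 = Sat((idle ∨ busy)) = {s2, s3, s4, s5, s6, s8}, add states in Sat(busy) with every successor in Z. Already a fixed point.
Sat(A[busy U (idle ∨ busy)]) = {s2, s3, s4, s5, s6, s8}
E[idle U A[busy U (idle ∨ busy)]]: least fixpoint, start Z0 = Sat(A[busy U (idle ∨ busy)]) = {s2, s3, s4, s5, s6, s8}, add states in Sat(idle) with some successor in Z. Already a fixed point.
Sat(E[idle U A[busy U (idle ∨ busy)]]) = {s2, s3, s4, s5, s6, s8}
A[idle U E[idle U A[busy U (idle ∨ busy)]]]: least fixpoint, start Z0 = Sat(E[idle U A[busy U (idle ∨ busy)]]) = {s2, s3, s4, s5, s6, s8}, add states in Sat(idle) with every successor in Z. Already a fixed point.
Sat(A[idle U E[idle U A[busy U (idle ∨ busy)]]]) = {s2, s3, s4, s5, s6, s8}
|Sat(A[idle U E[idle U A[busy U (idle ∨ busy)]]])| = |{s2, s3, s4, s5, s6, s8}| = 6.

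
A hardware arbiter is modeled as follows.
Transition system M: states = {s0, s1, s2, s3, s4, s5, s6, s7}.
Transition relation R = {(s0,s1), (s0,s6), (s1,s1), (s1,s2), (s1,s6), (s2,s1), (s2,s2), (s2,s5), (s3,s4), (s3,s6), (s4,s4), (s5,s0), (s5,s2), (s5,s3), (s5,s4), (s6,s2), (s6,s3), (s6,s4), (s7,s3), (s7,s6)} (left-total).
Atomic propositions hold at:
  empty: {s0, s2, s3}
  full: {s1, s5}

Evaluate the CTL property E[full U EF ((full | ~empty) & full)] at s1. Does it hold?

Yes

Sat(~empty) = {s1, s4, s5, s6, s7}
Sat(full | ~empty) = {s1, s4, s5, s6, s7}
Sat((full | ~empty) & full) = {s1, s5}
EF ((full | ~empty) & full): least fixpoint, start Z0 = {s1, s5}, add states with some successor in Z. Z1 = {s0, s1, s2, s5}; Z2 = {s0, s1, s2, s5, s6}; Z3 = {s0, s1, s2, s3, s5, s6, s7}; fixed.
Sat(EF ((full | ~empty) & full)) = {s0, s1, s2, s3, s5, s6, s7}
E[full U EF ((full | ~empty) & full)]: least fixpoint, start Z0 = Sat(EF ((full | ~empty) & full)) = {s0, s1, s2, s3, s5, s6, s7}, add states in Sat(full) with some successor in Z. Already a fixed point.
Sat(E[full U EF ((full | ~empty) & full)]) = {s0, s1, s2, s3, s5, s6, s7}
s1 ∈ Sat(E[full U EF ((full | ~empty) & full)]) = {s0, s1, s2, s3, s5, s6, s7}, so the formula holds at s1.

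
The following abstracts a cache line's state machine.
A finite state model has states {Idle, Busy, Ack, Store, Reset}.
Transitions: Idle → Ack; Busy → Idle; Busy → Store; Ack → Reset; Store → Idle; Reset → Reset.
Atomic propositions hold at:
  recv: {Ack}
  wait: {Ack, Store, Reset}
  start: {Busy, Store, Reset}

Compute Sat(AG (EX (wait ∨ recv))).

Sat(wait ∨ recv) = {Ack, Store, Reset}
Sat(EX (wait ∨ recv)) = {s : some successor in {Ack, Store, Reset}} = {Idle, Busy, Ack, Reset}
AG (EX (wait ∨ recv)): greatest fixpoint, start Z0 = {Idle, Busy, Ack, Reset}, keep only states in Sat with every successor in Z. Z1 = {Idle, Ack, Reset}; fixed.
Sat(AG (EX (wait ∨ recv))) = {Idle, Ack, Reset}

{Idle, Ack, Reset}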